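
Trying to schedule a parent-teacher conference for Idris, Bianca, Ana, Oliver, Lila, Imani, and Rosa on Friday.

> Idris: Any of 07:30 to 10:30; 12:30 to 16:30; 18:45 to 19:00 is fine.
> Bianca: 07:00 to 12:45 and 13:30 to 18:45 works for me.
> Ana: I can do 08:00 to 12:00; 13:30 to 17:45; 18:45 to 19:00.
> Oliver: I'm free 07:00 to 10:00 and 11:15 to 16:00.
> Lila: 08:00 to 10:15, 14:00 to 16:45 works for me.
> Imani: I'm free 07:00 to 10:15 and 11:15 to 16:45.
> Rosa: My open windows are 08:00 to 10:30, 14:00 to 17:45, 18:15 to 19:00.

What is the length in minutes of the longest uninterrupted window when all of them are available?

120

Idris ∩ Bianca: 07:30-10:30, 12:30-12:45, 13:30-16:30.
Idris ∩ Bianca ∩ Ana: 08:00-10:30, 13:30-16:30.
Idris ∩ Bianca ∩ Ana ∩ Oliver: 08:00-10:00, 13:30-16:00.
Idris ∩ Bianca ∩ Ana ∩ Oliver ∩ Lila: 08:00-10:00, 14:00-16:00.
Idris ∩ Bianca ∩ Ana ∩ Oliver ∩ Lila ∩ Imani: 08:00-10:00, 14:00-16:00.
Idris ∩ Bianca ∩ Ana ∩ Oliver ∩ Lila ∩ Imani ∩ Rosa: 08:00-10:00, 14:00-16:00.
The longest is 08:00-10:00 at 120 minutes.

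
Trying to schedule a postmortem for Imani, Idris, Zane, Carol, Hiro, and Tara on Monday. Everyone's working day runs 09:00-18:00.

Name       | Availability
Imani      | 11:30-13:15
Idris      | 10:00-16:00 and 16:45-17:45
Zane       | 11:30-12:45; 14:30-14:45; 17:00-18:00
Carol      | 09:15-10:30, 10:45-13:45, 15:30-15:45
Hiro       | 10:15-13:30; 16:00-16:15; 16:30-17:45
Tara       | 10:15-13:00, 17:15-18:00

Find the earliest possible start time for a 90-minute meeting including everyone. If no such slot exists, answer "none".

none

Imani ∩ Idris: 11:30-13:15.
Imani ∩ Idris ∩ Zane: 11:30-12:45.
Imani ∩ Idris ∩ Zane ∩ Carol: 11:30-12:45.
Imani ∩ Idris ∩ Zane ∩ Carol ∩ Hiro: 11:30-12:45.
Imani ∩ Idris ∩ Zane ∩ Carol ∩ Hiro ∩ Tara: 11:30-12:45.
No common window is at least 90 minutes long.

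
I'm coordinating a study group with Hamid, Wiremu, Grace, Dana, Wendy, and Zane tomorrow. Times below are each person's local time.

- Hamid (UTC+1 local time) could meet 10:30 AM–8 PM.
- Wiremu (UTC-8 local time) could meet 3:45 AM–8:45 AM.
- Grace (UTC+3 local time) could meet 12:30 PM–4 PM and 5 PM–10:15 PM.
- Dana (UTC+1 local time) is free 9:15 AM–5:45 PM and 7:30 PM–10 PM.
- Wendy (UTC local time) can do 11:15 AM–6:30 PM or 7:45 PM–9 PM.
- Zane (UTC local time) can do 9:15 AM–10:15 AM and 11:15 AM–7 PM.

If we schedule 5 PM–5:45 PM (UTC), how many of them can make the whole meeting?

Hamid in UTC: 09:30-19:00 (subtract 1h to convert from UTC+1).
Wiremu in UTC: 11:45-16:45 (add 8h to convert from UTC-8).
Grace in UTC: 09:30-13:00, 14:00-19:15 (subtract 3h to convert from UTC+3).
Dana in UTC: 08:15-16:45, 18:30-21:00 (subtract 1h to convert from UTC+1).
Wendy in UTC: 11:15-18:30, 19:45-21:00.
Zane in UTC: 09:15-10:15, 11:15-19:00.
Hamid, Grace, Wendy, and Zane can make the full 17:00-17:45 slot — that's 4.

4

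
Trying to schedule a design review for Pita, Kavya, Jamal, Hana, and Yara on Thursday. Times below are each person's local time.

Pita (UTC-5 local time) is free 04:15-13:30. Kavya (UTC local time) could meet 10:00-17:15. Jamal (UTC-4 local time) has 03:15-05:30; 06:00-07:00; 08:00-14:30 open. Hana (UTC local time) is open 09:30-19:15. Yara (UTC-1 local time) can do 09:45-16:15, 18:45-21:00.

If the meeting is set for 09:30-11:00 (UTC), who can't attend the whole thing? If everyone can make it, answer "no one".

Jamal, Kavya, Yara

Pita in UTC: 09:15-18:30 (add 5h to convert from UTC-5).
Kavya in UTC: 10:00-17:15.
Jamal in UTC: 07:15-09:30, 10:00-11:00, 12:00-18:30 (add 4h to convert from UTC-4).
Hana in UTC: 09:30-19:15.
Yara in UTC: 10:45-17:15, 19:45-22:00 (add 1h to convert from UTC-1).
Pita: free for 09:30-11:00. Kavya: not fully free for 09:30-11:00. Jamal: not fully free for 09:30-11:00. Hana: free for 09:30-11:00. Yara: not fully free for 09:30-11:00.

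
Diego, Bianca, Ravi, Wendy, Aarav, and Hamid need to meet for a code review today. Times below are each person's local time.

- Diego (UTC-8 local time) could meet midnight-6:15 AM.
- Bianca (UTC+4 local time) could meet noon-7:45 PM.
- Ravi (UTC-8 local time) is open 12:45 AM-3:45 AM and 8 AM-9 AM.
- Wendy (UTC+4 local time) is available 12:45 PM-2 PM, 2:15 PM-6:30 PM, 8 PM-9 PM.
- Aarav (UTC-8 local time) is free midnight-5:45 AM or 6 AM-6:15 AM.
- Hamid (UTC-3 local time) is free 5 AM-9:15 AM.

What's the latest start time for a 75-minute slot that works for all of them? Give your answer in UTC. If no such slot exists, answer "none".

Diego in UTC: 08:00-14:15 (add 8h to convert from UTC-8).
Bianca in UTC: 08:00-15:45 (subtract 4h to convert from UTC+4).
Ravi in UTC: 08:45-11:45, 16:00-17:00 (add 8h to convert from UTC-8).
Wendy in UTC: 08:45-10:00, 10:15-14:30, 16:00-17:00 (subtract 4h to convert from UTC+4).
Aarav in UTC: 08:00-13:45, 14:00-14:15 (add 8h to convert from UTC-8).
Hamid in UTC: 08:00-12:15 (add 3h to convert from UTC-3).
Diego ∩ Bianca: 08:00-14:15.
Diego ∩ Bianca ∩ Ravi: 08:45-11:45.
Diego ∩ Bianca ∩ Ravi ∩ Wendy: 08:45-10:00, 10:15-11:45.
Diego ∩ Bianca ∩ Ravi ∩ Wendy ∩ Aarav: 08:45-10:00, 10:15-11:45.
Diego ∩ Bianca ∩ Ravi ∩ Wendy ∩ Aarav ∩ Hamid: 08:45-10:00, 10:15-11:45.
Those are the intersection windows.
The last common window of at least 75 minutes is 10:15-11:45; a 75-minute meeting can start as late as 10:30 and still end by 11:45.

10:30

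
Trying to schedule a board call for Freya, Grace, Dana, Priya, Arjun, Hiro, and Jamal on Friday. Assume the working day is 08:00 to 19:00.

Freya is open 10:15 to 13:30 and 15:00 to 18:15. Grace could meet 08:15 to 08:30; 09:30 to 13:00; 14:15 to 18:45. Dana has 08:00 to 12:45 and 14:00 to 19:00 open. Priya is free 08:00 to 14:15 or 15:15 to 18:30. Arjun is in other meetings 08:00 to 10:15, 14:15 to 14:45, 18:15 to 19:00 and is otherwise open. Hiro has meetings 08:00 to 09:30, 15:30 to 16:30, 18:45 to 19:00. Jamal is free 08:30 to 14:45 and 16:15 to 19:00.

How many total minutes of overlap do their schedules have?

255

Freya free: 10:15-13:30, 15:00-18:15.
Grace free: 08:15-08:30, 09:30-13:00, 14:15-18:45.
Dana free: 08:00-12:45, 14:00-19:00.
Priya free: 08:00-14:15, 15:15-18:30.
Arjun free: 10:15-14:15, 14:45-18:15 (invert busy blocks within the working day).
Hiro free: 09:30-15:30, 16:30-18:45 (invert busy blocks within the working day).
Jamal free: 08:30-14:45, 16:15-19:00.
Freya ∩ Grace: 10:15-13:00, 15:00-18:15.
Freya ∩ Grace ∩ Dana: 10:15-12:45, 15:00-18:15.
Freya ∩ Grace ∩ Dana ∩ Priya: 10:15-12:45, 15:15-18:15.
Freya ∩ Grace ∩ Dana ∩ Priya ∩ Arjun: 10:15-12:45, 15:15-18:15.
Freya ∩ Grace ∩ Dana ∩ Priya ∩ Arjun ∩ Hiro: 10:15-12:45, 15:15-15:30, 16:30-18:15.
Freya ∩ Grace ∩ Dana ∩ Priya ∩ Arjun ∩ Hiro ∩ Jamal: 10:15-12:45, 16:30-18:15.
So the common availability across everyone is 10:15-12:45, 16:30-18:15.
Summing the common windows: 150 + 105 = 255 minutes.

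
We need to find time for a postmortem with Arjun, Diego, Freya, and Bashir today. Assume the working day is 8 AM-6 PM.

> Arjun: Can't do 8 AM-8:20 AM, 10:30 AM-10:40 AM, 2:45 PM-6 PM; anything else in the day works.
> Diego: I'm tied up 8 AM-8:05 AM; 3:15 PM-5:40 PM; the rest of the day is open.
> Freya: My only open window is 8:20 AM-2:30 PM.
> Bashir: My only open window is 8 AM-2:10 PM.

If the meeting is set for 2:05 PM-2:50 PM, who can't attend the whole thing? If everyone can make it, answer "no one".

Arjun, Bashir, Freya

Arjun free: 08:20-10:30, 10:40-14:45 (invert busy blocks within the working day).
Diego free: 08:05-15:15, 17:40-18:00 (invert busy blocks within the working day).
Freya free: 08:20-14:30.
Bashir free: 08:00-14:10.
Arjun: not fully free for 14:05-14:50. Diego: free for 14:05-14:50. Freya: not fully free for 14:05-14:50. Bashir: not fully free for 14:05-14:50.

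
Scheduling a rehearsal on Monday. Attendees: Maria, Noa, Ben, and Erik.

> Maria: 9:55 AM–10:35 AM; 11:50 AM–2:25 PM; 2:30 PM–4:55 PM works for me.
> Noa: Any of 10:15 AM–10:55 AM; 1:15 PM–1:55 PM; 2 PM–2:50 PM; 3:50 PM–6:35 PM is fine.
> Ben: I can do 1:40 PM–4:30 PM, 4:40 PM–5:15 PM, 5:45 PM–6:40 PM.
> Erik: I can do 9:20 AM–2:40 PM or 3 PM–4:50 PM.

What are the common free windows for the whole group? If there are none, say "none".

13:40-13:55, 14:00-14:25, 14:30-14:40, 15:50-16:30, 16:40-16:50

Maria ∩ Noa: 10:15-10:35, 13:15-13:55, 14:00-14:25, 14:30-14:50, 15:50-16:55.
Maria ∩ Noa ∩ Ben: 13:40-13:55, 14:00-14:25, 14:30-14:50, 15:50-16:30, 16:40-16:55.
Maria ∩ Noa ∩ Ben ∩ Erik: 13:40-13:55, 14:00-14:25, 14:30-14:40, 15:50-16:30, 16:40-16:50.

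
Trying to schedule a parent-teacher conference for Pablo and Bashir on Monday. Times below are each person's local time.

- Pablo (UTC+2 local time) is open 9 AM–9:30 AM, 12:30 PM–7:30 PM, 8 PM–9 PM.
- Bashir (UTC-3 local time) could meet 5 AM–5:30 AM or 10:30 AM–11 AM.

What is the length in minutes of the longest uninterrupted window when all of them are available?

30

Pablo in UTC: 07:00-07:30, 10:30-17:30, 18:00-19:00 (subtract 2h to convert from UTC+2).
Bashir in UTC: 08:00-08:30, 13:30-14:00 (add 3h to convert from UTC-3).
Pablo ∩ Bashir: 13:30-14:00.
So the common availability across everyone is 13:30-14:00.
The longest is 13:30-14:00 at 30 minutes.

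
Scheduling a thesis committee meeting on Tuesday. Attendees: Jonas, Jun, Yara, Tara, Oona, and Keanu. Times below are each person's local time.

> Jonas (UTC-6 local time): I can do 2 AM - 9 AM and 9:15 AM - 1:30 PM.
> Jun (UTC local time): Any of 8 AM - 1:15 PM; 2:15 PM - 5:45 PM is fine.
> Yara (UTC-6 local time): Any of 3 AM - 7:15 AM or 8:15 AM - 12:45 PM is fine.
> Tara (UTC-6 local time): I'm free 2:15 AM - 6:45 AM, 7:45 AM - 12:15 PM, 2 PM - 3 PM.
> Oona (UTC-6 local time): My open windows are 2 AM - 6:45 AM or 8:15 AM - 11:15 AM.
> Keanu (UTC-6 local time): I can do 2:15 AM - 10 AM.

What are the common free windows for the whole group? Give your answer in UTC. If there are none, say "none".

09:00-12:45, 14:15-15:00, 15:15-16:00

Jonas in UTC: 08:00-15:00, 15:15-19:30 (add 6h to convert from UTC-6).
Jun in UTC: 08:00-13:15, 14:15-17:45.
Yara in UTC: 09:00-13:15, 14:15-18:45 (add 6h to convert from UTC-6).
Tara in UTC: 08:15-12:45, 13:45-18:15, 20:00-21:00 (add 6h to convert from UTC-6).
Oona in UTC: 08:00-12:45, 14:15-17:15 (add 6h to convert from UTC-6).
Keanu in UTC: 08:15-16:00 (add 6h to convert from UTC-6).
Jonas ∩ Jun: 08:00-13:15, 14:15-15:00, 15:15-17:45.
Jonas ∩ Jun ∩ Yara: 09:00-13:15, 14:15-15:00, 15:15-17:45.
Jonas ∩ Jun ∩ Yara ∩ Tara: 09:00-12:45, 14:15-15:00, 15:15-17:45.
Jonas ∩ Jun ∩ Yara ∩ Tara ∩ Oona: 09:00-12:45, 14:15-15:00, 15:15-17:15.
Jonas ∩ Jun ∩ Yara ∩ Tara ∩ Oona ∩ Keanu: 09:00-12:45, 14:15-15:00, 15:15-16:00.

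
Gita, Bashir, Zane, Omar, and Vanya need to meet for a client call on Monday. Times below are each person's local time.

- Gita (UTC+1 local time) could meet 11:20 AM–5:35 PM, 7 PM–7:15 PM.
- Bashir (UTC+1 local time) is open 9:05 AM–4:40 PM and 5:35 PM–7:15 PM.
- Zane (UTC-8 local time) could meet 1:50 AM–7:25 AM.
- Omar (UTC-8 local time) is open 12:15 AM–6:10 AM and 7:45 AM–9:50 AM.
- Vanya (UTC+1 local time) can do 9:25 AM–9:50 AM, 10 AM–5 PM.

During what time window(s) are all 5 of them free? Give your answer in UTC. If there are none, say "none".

Gita in UTC: 10:20-16:35, 18:00-18:15 (subtract 1h to convert from UTC+1).
Bashir in UTC: 08:05-15:40, 16:35-18:15 (subtract 1h to convert from UTC+1).
Zane in UTC: 09:50-15:25 (add 8h to convert from UTC-8).
Omar in UTC: 08:15-14:10, 15:45-17:50 (add 8h to convert from UTC-8).
Vanya in UTC: 08:25-08:50, 09:00-16:00 (subtract 1h to convert from UTC+1).
Gita ∩ Bashir: 10:20-15:40, 18:00-18:15.
Gita ∩ Bashir ∩ Zane: 10:20-15:25.
Gita ∩ Bashir ∩ Zane ∩ Omar: 10:20-14:10.
Gita ∩ Bashir ∩ Zane ∩ Omar ∩ Vanya: 10:20-14:10.

10:20-14:10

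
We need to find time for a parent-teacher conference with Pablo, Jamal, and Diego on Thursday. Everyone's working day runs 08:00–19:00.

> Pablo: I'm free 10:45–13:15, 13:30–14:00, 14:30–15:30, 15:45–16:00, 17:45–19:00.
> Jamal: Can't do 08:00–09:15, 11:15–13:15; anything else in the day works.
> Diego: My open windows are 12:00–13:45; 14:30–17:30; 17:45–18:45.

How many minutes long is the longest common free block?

60

Pablo free: 10:45-13:15, 13:30-14:00, 14:30-15:30, 15:45-16:00, 17:45-19:00.
Jamal free: 09:15-11:15, 13:15-19:00 (invert busy blocks within the working day).
Diego free: 12:00-13:45, 14:30-17:30, 17:45-18:45.
Pablo ∩ Jamal: 10:45-11:15, 13:30-14:00, 14:30-15:30, 15:45-16:00, 17:45-19:00.
Pablo ∩ Jamal ∩ Diego: 13:30-13:45, 14:30-15:30, 15:45-16:00, 17:45-18:45.
The longest is 14:30-15:30 at 60 minutes.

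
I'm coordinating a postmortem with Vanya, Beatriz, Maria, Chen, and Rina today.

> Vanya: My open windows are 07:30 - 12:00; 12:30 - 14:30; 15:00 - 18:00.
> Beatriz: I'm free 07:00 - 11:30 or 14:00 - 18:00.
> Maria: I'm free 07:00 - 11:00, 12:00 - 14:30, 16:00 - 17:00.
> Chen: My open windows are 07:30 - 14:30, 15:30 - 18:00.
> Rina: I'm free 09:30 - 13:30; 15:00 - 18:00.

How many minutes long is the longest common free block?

90

Vanya ∩ Beatriz: 07:30-11:30, 14:00-14:30, 15:00-18:00.
Vanya ∩ Beatriz ∩ Maria: 07:30-11:00, 14:00-14:30, 16:00-17:00.
Vanya ∩ Beatriz ∩ Maria ∩ Chen: 07:30-11:00, 14:00-14:30, 16:00-17:00.
Vanya ∩ Beatriz ∩ Maria ∩ Chen ∩ Rina: 09:30-11:00, 16:00-17:00.
Those are the intersection windows.
The longest is 09:30-11:00 at 90 minutes.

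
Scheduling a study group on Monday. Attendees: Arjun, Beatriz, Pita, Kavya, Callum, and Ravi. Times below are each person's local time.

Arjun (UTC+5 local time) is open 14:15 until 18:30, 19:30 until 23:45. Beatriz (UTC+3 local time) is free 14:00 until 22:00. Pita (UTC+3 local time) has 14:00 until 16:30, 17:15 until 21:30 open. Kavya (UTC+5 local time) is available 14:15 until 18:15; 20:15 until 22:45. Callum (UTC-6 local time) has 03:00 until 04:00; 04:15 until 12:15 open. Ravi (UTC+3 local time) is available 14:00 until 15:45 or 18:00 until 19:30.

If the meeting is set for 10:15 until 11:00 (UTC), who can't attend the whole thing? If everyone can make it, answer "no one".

Arjun in UTC: 09:15-13:30, 14:30-18:45 (subtract 5h to convert from UTC+5).
Beatriz in UTC: 11:00-19:00 (subtract 3h to convert from UTC+3).
Pita in UTC: 11:00-13:30, 14:15-18:30 (subtract 3h to convert from UTC+3).
Kavya in UTC: 09:15-13:15, 15:15-17:45 (subtract 5h to convert from UTC+5).
Callum in UTC: 09:00-10:00, 10:15-18:15 (add 6h to convert from UTC-6).
Ravi in UTC: 11:00-12:45, 15:00-16:30 (subtract 3h to convert from UTC+3).
Arjun: free for 10:15-11:00. Beatriz: not fully free for 10:15-11:00. Pita: not fully free for 10:15-11:00. Kavya: free for 10:15-11:00. Callum: free for 10:15-11:00. Ravi: not fully free for 10:15-11:00.

Beatriz, Pita, Ravi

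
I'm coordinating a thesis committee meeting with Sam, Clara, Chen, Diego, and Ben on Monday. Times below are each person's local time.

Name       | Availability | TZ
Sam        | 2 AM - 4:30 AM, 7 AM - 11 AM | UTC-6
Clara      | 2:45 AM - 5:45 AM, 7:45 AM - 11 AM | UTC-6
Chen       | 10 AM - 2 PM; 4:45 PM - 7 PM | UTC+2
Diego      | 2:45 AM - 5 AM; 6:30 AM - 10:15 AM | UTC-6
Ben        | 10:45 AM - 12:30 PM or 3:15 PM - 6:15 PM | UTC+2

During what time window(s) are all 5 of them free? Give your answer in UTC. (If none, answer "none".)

Sam in UTC: 08:00-10:30, 13:00-17:00 (add 6h to convert from UTC-6).
Clara in UTC: 08:45-11:45, 13:45-17:00 (add 6h to convert from UTC-6).
Chen in UTC: 08:00-12:00, 14:45-17:00 (subtract 2h to convert from UTC+2).
Diego in UTC: 08:45-11:00, 12:30-16:15 (add 6h to convert from UTC-6).
Ben in UTC: 08:45-10:30, 13:15-16:15 (subtract 2h to convert from UTC+2).
Sam ∩ Clara: 08:45-10:30, 13:45-17:00.
Sam ∩ Clara ∩ Chen: 08:45-10:30, 14:45-17:00.
Sam ∩ Clara ∩ Chen ∩ Diego: 08:45-10:30, 14:45-16:15.
Sam ∩ Clara ∩ Chen ∩ Diego ∩ Ben: 08:45-10:30, 14:45-16:15.

08:45-10:30, 14:45-16:15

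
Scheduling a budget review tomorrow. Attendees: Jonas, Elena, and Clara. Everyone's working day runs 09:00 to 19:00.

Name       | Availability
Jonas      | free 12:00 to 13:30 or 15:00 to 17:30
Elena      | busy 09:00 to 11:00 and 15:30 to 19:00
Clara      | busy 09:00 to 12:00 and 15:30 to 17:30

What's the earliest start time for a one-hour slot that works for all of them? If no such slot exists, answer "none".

12:00

Jonas free: 12:00-13:30, 15:00-17:30.
Elena free: 11:00-15:30 (invert busy blocks within the working day).
Clara free: 12:00-15:30, 17:30-19:00 (invert busy blocks within the working day).
Jonas ∩ Elena: 12:00-13:30, 15:00-15:30.
Jonas ∩ Elena ∩ Clara: 12:00-13:30, 15:00-15:30.
So the common availability across everyone is 12:00-13:30, 15:00-15:30.
The first common window of at least 60 minutes is 12:00-13:30, so the earliest start is 12:00.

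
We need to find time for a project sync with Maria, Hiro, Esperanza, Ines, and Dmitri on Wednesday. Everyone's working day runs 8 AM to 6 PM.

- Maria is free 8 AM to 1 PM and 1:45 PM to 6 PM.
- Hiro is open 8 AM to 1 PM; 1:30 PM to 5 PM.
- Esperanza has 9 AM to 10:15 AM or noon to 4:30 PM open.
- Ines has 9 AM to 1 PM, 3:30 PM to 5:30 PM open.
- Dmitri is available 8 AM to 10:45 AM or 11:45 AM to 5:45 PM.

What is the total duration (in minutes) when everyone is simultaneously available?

Maria ∩ Hiro: 08:00-13:00, 13:45-17:00.
Maria ∩ Hiro ∩ Esperanza: 09:00-10:15, 12:00-13:00, 13:45-16:30.
Maria ∩ Hiro ∩ Esperanza ∩ Ines: 09:00-10:15, 12:00-13:00, 15:30-16:30.
Maria ∩ Hiro ∩ Esperanza ∩ Ines ∩ Dmitri: 09:00-10:15, 12:00-13:00, 15:30-16:30.
Those are the intersection windows.
Summing the common windows: 75 + 60 + 60 = 195 minutes.

195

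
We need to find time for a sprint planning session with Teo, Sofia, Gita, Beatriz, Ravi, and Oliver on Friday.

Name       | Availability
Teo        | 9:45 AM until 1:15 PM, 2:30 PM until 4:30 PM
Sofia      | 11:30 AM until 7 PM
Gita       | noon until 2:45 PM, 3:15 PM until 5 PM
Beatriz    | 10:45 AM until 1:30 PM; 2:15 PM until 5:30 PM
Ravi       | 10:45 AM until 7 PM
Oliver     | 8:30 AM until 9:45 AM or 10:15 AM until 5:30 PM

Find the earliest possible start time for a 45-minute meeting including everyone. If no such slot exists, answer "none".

Teo ∩ Sofia: 11:30-13:15, 14:30-16:30.
Teo ∩ Sofia ∩ Gita: 12:00-13:15, 14:30-14:45, 15:15-16:30.
Teo ∩ Sofia ∩ Gita ∩ Beatriz: 12:00-13:15, 14:30-14:45, 15:15-16:30.
Teo ∩ Sofia ∩ Gita ∩ Beatriz ∩ Ravi: 12:00-13:15, 14:30-14:45, 15:15-16:30.
Teo ∩ Sofia ∩ Gita ∩ Beatriz ∩ Ravi ∩ Oliver: 12:00-13:15, 14:30-14:45, 15:15-16:30.
Those are the intersection windows.
The first common window of at least 45 minutes is 12:00-13:15, so the earliest start is 12:00.

12:00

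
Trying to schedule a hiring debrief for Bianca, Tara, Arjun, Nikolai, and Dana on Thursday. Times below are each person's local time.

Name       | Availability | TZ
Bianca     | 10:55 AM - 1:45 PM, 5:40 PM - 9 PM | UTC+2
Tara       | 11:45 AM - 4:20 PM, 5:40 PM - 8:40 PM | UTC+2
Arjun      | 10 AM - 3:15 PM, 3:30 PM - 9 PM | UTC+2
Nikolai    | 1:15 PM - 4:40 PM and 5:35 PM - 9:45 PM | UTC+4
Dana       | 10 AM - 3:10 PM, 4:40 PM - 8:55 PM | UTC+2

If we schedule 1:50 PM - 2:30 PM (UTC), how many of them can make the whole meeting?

2

Bianca in UTC: 08:55-11:45, 15:40-19:00 (subtract 2h to convert from UTC+2).
Tara in UTC: 09:45-14:20, 15:40-18:40 (subtract 2h to convert from UTC+2).
Arjun in UTC: 08:00-13:15, 13:30-19:00 (subtract 2h to convert from UTC+2).
Nikolai in UTC: 09:15-12:40, 13:35-17:45 (subtract 4h to convert from UTC+4).
Dana in UTC: 08:00-13:10, 14:40-18:55 (subtract 2h to convert from UTC+2).
Arjun and Nikolai can make the full 13:50-14:30 slot — that's 2.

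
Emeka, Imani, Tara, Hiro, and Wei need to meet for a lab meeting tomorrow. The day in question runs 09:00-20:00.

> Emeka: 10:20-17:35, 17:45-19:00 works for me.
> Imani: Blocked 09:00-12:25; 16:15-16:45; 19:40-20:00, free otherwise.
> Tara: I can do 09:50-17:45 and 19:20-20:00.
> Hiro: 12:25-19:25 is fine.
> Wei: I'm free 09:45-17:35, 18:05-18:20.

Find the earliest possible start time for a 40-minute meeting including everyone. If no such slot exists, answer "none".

Emeka free: 10:20-17:35, 17:45-19:00.
Imani free: 12:25-16:15, 16:45-19:40 (invert busy blocks within the working day).
Tara free: 09:50-17:45, 19:20-20:00.
Hiro free: 12:25-19:25.
Wei free: 09:45-17:35, 18:05-18:20.
Emeka ∩ Imani: 12:25-16:15, 16:45-17:35, 17:45-19:00.
Emeka ∩ Imani ∩ Tara: 12:25-16:15, 16:45-17:35.
Emeka ∩ Imani ∩ Tara ∩ Hiro: 12:25-16:15, 16:45-17:35.
Emeka ∩ Imani ∩ Tara ∩ Hiro ∩ Wei: 12:25-16:15, 16:45-17:35.
Those are the intersection windows.
The first common window of at least 40 minutes is 12:25-16:15, so the earliest start is 12:25.

12:25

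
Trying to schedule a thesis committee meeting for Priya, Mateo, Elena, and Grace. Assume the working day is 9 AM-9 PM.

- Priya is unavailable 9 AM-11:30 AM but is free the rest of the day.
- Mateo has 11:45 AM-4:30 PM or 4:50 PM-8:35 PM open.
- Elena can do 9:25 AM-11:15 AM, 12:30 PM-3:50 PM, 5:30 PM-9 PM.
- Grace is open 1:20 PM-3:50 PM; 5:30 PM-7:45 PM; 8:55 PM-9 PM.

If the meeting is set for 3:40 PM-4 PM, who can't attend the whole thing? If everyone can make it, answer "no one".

Elena, Grace

Priya free: 11:30-21:00 (invert busy blocks within the working day).
Mateo free: 11:45-16:30, 16:50-20:35.
Elena free: 09:25-11:15, 12:30-15:50, 17:30-21:00.
Grace free: 13:20-15:50, 17:30-19:45, 20:55-21:00.
Priya: free for 15:40-16:00. Mateo: free for 15:40-16:00. Elena: not fully free for 15:40-16:00. Grace: not fully free for 15:40-16:00.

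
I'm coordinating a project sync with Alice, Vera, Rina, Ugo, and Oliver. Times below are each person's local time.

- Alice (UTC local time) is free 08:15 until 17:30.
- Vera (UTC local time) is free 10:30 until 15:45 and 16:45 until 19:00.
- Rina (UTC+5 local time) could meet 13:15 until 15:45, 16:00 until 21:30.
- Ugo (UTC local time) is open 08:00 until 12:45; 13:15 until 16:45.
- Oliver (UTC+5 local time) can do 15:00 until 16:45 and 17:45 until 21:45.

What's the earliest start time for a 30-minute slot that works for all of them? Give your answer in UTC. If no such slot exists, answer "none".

11:00

Alice in UTC: 08:15-17:30.
Vera in UTC: 10:30-15:45, 16:45-19:00.
Rina in UTC: 08:15-10:45, 11:00-16:30 (subtract 5h to convert from UTC+5).
Ugo in UTC: 08:00-12:45, 13:15-16:45.
Oliver in UTC: 10:00-11:45, 12:45-16:45 (subtract 5h to convert from UTC+5).
Alice ∩ Vera: 10:30-15:45, 16:45-17:30.
Alice ∩ Vera ∩ Rina: 10:30-10:45, 11:00-15:45.
Alice ∩ Vera ∩ Rina ∩ Ugo: 10:30-10:45, 11:00-12:45, 13:15-15:45.
Alice ∩ Vera ∩ Rina ∩ Ugo ∩ Oliver: 10:30-10:45, 11:00-11:45, 13:15-15:45.
So the common availability across everyone is 10:30-10:45, 11:00-11:45, 13:15-15:45.
The first common window of at least 30 minutes is 11:00-11:45, so the earliest start is 11:00.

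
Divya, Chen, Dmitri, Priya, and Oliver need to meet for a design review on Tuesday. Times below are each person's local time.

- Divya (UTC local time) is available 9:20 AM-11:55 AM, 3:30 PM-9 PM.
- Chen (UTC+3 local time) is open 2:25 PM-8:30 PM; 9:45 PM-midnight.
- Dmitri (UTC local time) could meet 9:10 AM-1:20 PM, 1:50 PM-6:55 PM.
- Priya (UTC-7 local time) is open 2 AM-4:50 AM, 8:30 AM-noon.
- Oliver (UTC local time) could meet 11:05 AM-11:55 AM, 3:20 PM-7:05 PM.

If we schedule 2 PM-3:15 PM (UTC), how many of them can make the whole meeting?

Divya in UTC: 09:20-11:55, 15:30-21:00.
Chen in UTC: 11:25-17:30, 18:45-21:00 (subtract 3h to convert from UTC+3).
Dmitri in UTC: 09:10-13:20, 13:50-18:55.
Priya in UTC: 09:00-11:50, 15:30-19:00 (add 7h to convert from UTC-7).
Oliver in UTC: 11:05-11:55, 15:20-19:05.
Chen and Dmitri can make the full 14:00-15:15 slot — that's 2.

2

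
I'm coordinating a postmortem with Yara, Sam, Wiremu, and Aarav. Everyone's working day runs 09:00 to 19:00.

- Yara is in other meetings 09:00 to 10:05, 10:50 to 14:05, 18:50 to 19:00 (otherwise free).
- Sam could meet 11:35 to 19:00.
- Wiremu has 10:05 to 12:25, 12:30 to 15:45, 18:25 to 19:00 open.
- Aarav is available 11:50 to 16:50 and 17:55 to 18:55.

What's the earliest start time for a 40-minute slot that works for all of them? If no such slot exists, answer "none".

Yara free: 10:05-10:50, 14:05-18:50 (invert busy blocks within the working day).
Sam free: 11:35-19:00.
Wiremu free: 10:05-12:25, 12:30-15:45, 18:25-19:00.
Aarav free: 11:50-16:50, 17:55-18:55.
Yara ∩ Sam: 14:05-18:50.
Yara ∩ Sam ∩ Wiremu: 14:05-15:45, 18:25-18:50.
Yara ∩ Sam ∩ Wiremu ∩ Aarav: 14:05-15:45, 18:25-18:50.
The first common window of at least 40 minutes is 14:05-15:45, so the earliest start is 14:05.

14:05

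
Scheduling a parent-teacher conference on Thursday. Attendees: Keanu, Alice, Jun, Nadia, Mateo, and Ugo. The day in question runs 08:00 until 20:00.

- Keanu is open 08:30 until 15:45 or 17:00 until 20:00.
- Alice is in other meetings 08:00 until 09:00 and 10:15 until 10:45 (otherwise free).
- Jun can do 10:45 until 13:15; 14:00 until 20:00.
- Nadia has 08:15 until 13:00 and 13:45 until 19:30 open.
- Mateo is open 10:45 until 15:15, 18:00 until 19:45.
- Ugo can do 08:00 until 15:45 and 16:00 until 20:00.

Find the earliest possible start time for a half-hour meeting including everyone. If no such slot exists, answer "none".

10:45

Keanu free: 08:30-15:45, 17:00-20:00.
Alice free: 09:00-10:15, 10:45-20:00 (invert busy blocks within the working day).
Jun free: 10:45-13:15, 14:00-20:00.
Nadia free: 08:15-13:00, 13:45-19:30.
Mateo free: 10:45-15:15, 18:00-19:45.
Ugo free: 08:00-15:45, 16:00-20:00.
Keanu ∩ Alice: 09:00-10:15, 10:45-15:45, 17:00-20:00.
Keanu ∩ Alice ∩ Jun: 10:45-13:15, 14:00-15:45, 17:00-20:00.
Keanu ∩ Alice ∩ Jun ∩ Nadia: 10:45-13:00, 14:00-15:45, 17:00-19:30.
Keanu ∩ Alice ∩ Jun ∩ Nadia ∩ Mateo: 10:45-13:00, 14:00-15:15, 18:00-19:30.
Keanu ∩ Alice ∩ Jun ∩ Nadia ∩ Mateo ∩ Ugo: 10:45-13:00, 14:00-15:15, 18:00-19:30.
The first common window of at least 30 minutes is 10:45-13:00, so the earliest start is 10:45.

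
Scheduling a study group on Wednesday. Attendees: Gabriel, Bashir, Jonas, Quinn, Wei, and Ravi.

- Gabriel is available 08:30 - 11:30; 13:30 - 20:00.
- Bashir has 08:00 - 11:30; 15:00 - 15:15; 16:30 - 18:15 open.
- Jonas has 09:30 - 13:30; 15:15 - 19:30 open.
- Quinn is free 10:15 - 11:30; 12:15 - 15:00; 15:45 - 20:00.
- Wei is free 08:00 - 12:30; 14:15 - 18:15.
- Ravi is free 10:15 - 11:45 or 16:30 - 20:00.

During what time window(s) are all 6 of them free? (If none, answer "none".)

Gabriel ∩ Bashir: 08:30-11:30, 15:00-15:15, 16:30-18:15.
Gabriel ∩ Bashir ∩ Jonas: 09:30-11:30, 16:30-18:15.
Gabriel ∩ Bashir ∩ Jonas ∩ Quinn: 10:15-11:30, 16:30-18:15.
Gabriel ∩ Bashir ∩ Jonas ∩ Quinn ∩ Wei: 10:15-11:30, 16:30-18:15.
Gabriel ∩ Bashir ∩ Jonas ∩ Quinn ∩ Wei ∩ Ravi: 10:15-11:30, 16:30-18:15.
So the common availability across everyone is 10:15-11:30, 16:30-18:15.

10:15-11:30, 16:30-18:15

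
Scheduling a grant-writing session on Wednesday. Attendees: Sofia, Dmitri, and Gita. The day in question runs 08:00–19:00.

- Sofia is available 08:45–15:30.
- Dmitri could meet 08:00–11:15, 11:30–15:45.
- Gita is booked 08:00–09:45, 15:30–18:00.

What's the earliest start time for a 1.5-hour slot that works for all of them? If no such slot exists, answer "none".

Sofia free: 08:45-15:30.
Dmitri free: 08:00-11:15, 11:30-15:45.
Gita free: 09:45-15:30, 18:00-19:00 (invert busy blocks within the working day).
Sofia ∩ Dmitri: 08:45-11:15, 11:30-15:30.
Sofia ∩ Dmitri ∩ Gita: 09:45-11:15, 11:30-15:30.
The first common window of at least 90 minutes is 09:45-11:15, so the earliest start is 09:45.

09:45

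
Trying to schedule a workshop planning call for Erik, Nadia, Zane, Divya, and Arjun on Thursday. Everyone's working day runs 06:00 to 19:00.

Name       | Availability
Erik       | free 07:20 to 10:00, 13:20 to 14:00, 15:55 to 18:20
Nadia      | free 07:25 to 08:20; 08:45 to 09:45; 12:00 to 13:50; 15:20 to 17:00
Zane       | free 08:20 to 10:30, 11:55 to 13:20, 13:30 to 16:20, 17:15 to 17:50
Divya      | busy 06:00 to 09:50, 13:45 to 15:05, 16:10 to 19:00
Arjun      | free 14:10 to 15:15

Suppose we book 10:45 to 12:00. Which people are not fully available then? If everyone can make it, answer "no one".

Arjun, Erik, Nadia, Zane

Erik free: 07:20-10:00, 13:20-14:00, 15:55-18:20.
Nadia free: 07:25-08:20, 08:45-09:45, 12:00-13:50, 15:20-17:00.
Zane free: 08:20-10:30, 11:55-13:20, 13:30-16:20, 17:15-17:50.
Divya free: 09:50-13:45, 15:05-16:10 (invert busy blocks within the working day).
Arjun free: 14:10-15:15.
Erik: not fully free for 10:45-12:00. Nadia: not fully free for 10:45-12:00. Zane: not fully free for 10:45-12:00. Divya: free for 10:45-12:00. Arjun: not fully free for 10:45-12:00.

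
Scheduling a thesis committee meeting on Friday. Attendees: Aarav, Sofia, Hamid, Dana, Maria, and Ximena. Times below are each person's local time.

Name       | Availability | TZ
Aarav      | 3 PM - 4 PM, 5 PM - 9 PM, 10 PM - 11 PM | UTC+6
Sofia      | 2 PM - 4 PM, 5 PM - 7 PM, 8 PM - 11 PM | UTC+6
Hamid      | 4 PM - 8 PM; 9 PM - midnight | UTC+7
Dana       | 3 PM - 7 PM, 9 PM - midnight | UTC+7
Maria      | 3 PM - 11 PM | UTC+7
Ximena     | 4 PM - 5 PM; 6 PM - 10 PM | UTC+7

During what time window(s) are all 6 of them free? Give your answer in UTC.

Aarav in UTC: 09:00-10:00, 11:00-15:00, 16:00-17:00 (subtract 6h to convert from UTC+6).
Sofia in UTC: 08:00-10:00, 11:00-13:00, 14:00-17:00 (subtract 6h to convert from UTC+6).
Hamid in UTC: 09:00-13:00, 14:00-17:00 (subtract 7h to convert from UTC+7).
Dana in UTC: 08:00-12:00, 14:00-17:00 (subtract 7h to convert from UTC+7).
Maria in UTC: 08:00-16:00 (subtract 7h to convert from UTC+7).
Ximena in UTC: 09:00-10:00, 11:00-15:00 (subtract 7h to convert from UTC+7).
Aarav ∩ Sofia: 09:00-10:00, 11:00-13:00, 14:00-15:00, 16:00-17:00.
Aarav ∩ Sofia ∩ Hamid: 09:00-10:00, 11:00-13:00, 14:00-15:00, 16:00-17:00.
Aarav ∩ Sofia ∩ Hamid ∩ Dana: 09:00-10:00, 11:00-12:00, 14:00-15:00, 16:00-17:00.
Aarav ∩ Sofia ∩ Hamid ∩ Dana ∩ Maria: 09:00-10:00, 11:00-12:00, 14:00-15:00.
Aarav ∩ Sofia ∩ Hamid ∩ Dana ∩ Maria ∩ Ximena: 09:00-10:00, 11:00-12:00, 14:00-15:00.

09:00-10:00, 11:00-12:00, 14:00-15:00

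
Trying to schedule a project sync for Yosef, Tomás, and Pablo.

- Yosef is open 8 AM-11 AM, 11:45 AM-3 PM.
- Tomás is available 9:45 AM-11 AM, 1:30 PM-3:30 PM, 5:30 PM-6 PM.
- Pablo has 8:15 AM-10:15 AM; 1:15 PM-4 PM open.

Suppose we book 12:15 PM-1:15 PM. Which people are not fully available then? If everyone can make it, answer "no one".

Yosef: free for 12:15-13:15. Tomás: not fully free for 12:15-13:15. Pablo: not fully free for 12:15-13:15.

Pablo, Tomás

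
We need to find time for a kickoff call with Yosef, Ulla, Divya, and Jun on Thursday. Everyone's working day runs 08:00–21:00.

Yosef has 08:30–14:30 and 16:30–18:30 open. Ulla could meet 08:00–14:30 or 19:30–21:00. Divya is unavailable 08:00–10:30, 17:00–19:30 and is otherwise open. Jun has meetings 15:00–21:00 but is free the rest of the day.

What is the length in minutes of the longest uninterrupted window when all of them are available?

240

Yosef free: 08:30-14:30, 16:30-18:30.
Ulla free: 08:00-14:30, 19:30-21:00.
Divya free: 10:30-17:00, 19:30-21:00 (invert busy blocks within the working day).
Jun free: 08:00-15:00 (invert busy blocks within the working day).
Yosef ∩ Ulla: 08:30-14:30.
Yosef ∩ Ulla ∩ Divya: 10:30-14:30.
Yosef ∩ Ulla ∩ Divya ∩ Jun: 10:30-14:30.
The longest is 10:30-14:30 at 240 minutes.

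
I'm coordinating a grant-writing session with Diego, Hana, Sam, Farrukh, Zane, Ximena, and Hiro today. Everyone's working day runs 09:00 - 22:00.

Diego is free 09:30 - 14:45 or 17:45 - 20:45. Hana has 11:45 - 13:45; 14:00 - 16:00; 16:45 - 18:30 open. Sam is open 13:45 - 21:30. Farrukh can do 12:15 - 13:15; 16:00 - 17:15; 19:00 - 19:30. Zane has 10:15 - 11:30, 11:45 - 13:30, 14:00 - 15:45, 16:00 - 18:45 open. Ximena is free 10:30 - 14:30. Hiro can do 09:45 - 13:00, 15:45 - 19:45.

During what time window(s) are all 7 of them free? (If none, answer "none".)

Diego ∩ Hana: 11:45-13:45, 14:00-14:45, 17:45-18:30.
Diego ∩ Hana ∩ Sam: 14:00-14:45, 17:45-18:30.
Diego ∩ Hana ∩ Sam ∩ Farrukh: ∅.
Diego ∩ Hana ∩ Sam ∩ Farrukh ∩ Zane: ∅.
Diego ∩ Hana ∩ Sam ∩ Farrukh ∩ Zane ∩ Ximena: ∅.
Diego ∩ Hana ∩ Sam ∩ Farrukh ∩ Zane ∩ Ximena ∩ Hiro: ∅.
There is no time when everyone is free.

none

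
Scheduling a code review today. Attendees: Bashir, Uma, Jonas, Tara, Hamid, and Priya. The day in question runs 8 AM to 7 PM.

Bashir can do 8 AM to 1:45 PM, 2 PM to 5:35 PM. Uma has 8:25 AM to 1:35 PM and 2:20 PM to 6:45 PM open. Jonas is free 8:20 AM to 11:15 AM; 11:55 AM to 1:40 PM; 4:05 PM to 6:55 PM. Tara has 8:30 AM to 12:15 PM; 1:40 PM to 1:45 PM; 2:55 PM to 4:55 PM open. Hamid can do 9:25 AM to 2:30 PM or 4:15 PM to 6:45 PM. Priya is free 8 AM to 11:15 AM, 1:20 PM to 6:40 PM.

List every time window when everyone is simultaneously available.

Bashir ∩ Uma: 08:25-13:35, 14:20-17:35.
Bashir ∩ Uma ∩ Jonas: 08:25-11:15, 11:55-13:35, 16:05-17:35.
Bashir ∩ Uma ∩ Jonas ∩ Tara: 08:30-11:15, 11:55-12:15, 16:05-16:55.
Bashir ∩ Uma ∩ Jonas ∩ Tara ∩ Hamid: 09:25-11:15, 11:55-12:15, 16:15-16:55.
Bashir ∩ Uma ∩ Jonas ∩ Tara ∩ Hamid ∩ Priya: 09:25-11:15, 16:15-16:55.

09:25-11:15, 16:15-16:55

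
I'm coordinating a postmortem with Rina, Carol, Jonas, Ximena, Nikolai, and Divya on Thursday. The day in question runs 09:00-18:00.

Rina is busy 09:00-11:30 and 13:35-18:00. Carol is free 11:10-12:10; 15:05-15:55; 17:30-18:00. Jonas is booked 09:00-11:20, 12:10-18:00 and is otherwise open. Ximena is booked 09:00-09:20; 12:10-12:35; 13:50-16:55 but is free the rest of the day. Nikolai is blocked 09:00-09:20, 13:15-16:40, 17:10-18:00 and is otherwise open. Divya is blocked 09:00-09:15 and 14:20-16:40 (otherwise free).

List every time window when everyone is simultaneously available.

Rina free: 11:30-13:35 (invert busy blocks within the working day).
Carol free: 11:10-12:10, 15:05-15:55, 17:30-18:00.
Jonas free: 11:20-12:10 (invert busy blocks within the working day).
Ximena free: 09:20-12:10, 12:35-13:50, 16:55-18:00 (invert busy blocks within the working day).
Nikolai free: 09:20-13:15, 16:40-17:10 (invert busy blocks within the working day).
Divya free: 09:15-14:20, 16:40-18:00 (invert busy blocks within the working day).
Rina ∩ Carol: 11:30-12:10.
Rina ∩ Carol ∩ Jonas: 11:30-12:10.
Rina ∩ Carol ∩ Jonas ∩ Ximena: 11:30-12:10.
Rina ∩ Carol ∩ Jonas ∩ Ximena ∩ Nikolai: 11:30-12:10.
Rina ∩ Carol ∩ Jonas ∩ Ximena ∩ Nikolai ∩ Divya: 11:30-12:10.

11:30-12:10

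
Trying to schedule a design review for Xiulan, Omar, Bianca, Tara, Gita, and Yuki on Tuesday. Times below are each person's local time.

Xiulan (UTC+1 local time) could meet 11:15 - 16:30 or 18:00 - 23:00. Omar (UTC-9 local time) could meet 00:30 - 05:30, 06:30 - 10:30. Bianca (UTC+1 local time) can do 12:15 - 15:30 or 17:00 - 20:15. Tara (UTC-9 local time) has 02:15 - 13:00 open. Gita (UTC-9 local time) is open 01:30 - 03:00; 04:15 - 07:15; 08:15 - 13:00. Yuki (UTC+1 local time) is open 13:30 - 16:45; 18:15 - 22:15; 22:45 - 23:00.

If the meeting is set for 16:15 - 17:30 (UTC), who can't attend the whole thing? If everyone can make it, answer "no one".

Gita, Xiulan, Yuki

Xiulan in UTC: 10:15-15:30, 17:00-22:00 (subtract 1h to convert from UTC+1).
Omar in UTC: 09:30-14:30, 15:30-19:30 (add 9h to convert from UTC-9).
Bianca in UTC: 11:15-14:30, 16:00-19:15 (subtract 1h to convert from UTC+1).
Tara in UTC: 11:15-22:00 (add 9h to convert from UTC-9).
Gita in UTC: 10:30-12:00, 13:15-16:15, 17:15-22:00 (add 9h to convert from UTC-9).
Yuki in UTC: 12:30-15:45, 17:15-21:15, 21:45-22:00 (subtract 1h to convert from UTC+1).
Xiulan: not fully free for 16:15-17:30. Omar: free for 16:15-17:30. Bianca: free for 16:15-17:30. Tara: free for 16:15-17:30. Gita: not fully free for 16:15-17:30. Yuki: not fully free for 16:15-17:30.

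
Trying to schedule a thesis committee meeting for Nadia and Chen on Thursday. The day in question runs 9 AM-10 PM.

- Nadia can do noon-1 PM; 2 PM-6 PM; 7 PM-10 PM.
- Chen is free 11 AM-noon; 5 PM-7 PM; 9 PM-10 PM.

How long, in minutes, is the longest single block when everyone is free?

Nadia ∩ Chen: 17:00-18:00, 21:00-22:00.
Those are the intersection windows.
The longest is 17:00-18:00 at 60 minutes.

60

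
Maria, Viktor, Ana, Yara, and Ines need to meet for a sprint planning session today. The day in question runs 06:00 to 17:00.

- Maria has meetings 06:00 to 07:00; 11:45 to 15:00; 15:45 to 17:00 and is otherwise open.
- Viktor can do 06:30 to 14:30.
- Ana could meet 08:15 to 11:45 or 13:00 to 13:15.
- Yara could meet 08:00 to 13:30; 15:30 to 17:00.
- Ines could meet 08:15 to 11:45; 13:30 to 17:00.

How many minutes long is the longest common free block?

Maria free: 07:00-11:45, 15:00-15:45 (invert busy blocks within the working day).
Viktor free: 06:30-14:30.
Ana free: 08:15-11:45, 13:00-13:15.
Yara free: 08:00-13:30, 15:30-17:00.
Ines free: 08:15-11:45, 13:30-17:00.
Maria ∩ Viktor: 07:00-11:45.
Maria ∩ Viktor ∩ Ana: 08:15-11:45.
Maria ∩ Viktor ∩ Ana ∩ Yara: 08:15-11:45.
Maria ∩ Viktor ∩ Ana ∩ Yara ∩ Ines: 08:15-11:45.
So the common availability across everyone is 08:15-11:45.
The longest is 08:15-11:45 at 210 minutes.

210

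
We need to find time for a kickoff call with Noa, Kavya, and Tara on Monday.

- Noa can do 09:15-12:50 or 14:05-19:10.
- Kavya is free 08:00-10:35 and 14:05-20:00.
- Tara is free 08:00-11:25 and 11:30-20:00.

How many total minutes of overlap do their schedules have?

385

Noa ∩ Kavya: 09:15-10:35, 14:05-19:10.
Noa ∩ Kavya ∩ Tara: 09:15-10:35, 14:05-19:10.
So the common availability across everyone is 09:15-10:35, 14:05-19:10.
Summing the common windows: 80 + 305 = 385 minutes.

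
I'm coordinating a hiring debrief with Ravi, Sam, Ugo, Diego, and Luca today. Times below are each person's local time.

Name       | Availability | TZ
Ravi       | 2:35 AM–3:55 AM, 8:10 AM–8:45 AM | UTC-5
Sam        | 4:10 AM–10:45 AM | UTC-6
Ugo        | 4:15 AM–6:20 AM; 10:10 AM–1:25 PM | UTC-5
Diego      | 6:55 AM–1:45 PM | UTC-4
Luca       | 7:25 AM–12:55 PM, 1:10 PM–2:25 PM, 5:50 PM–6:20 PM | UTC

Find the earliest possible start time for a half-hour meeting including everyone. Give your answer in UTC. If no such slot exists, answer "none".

Ravi in UTC: 07:35-08:55, 13:10-13:45 (add 5h to convert from UTC-5).
Sam in UTC: 10:10-16:45 (add 6h to convert from UTC-6).
Ugo in UTC: 09:15-11:20, 15:10-18:25 (add 5h to convert from UTC-5).
Diego in UTC: 10:55-17:45 (add 4h to convert from UTC-4).
Luca in UTC: 07:25-12:55, 13:10-14:25, 17:50-18:20.
Ravi ∩ Sam: 13:10-13:45.
Ravi ∩ Sam ∩ Ugo: ∅.
Ravi ∩ Sam ∩ Ugo ∩ Diego: ∅.
Ravi ∩ Sam ∩ Ugo ∩ Diego ∩ Luca: ∅.
There is no time when everyone is free.
No common window is at least 30 minutes long.

none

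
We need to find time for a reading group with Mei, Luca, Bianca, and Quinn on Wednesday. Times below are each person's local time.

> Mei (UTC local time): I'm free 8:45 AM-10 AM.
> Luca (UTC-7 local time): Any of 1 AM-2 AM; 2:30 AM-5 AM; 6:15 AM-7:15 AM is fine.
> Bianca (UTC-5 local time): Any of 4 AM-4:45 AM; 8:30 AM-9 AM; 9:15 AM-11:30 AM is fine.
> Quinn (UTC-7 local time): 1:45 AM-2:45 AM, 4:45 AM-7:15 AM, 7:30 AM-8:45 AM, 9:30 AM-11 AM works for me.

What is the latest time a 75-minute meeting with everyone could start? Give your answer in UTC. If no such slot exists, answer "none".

Mei in UTC: 08:45-10:00.
Luca in UTC: 08:00-09:00, 09:30-12:00, 13:15-14:15 (add 7h to convert from UTC-7).
Bianca in UTC: 09:00-09:45, 13:30-14:00, 14:15-16:30 (add 5h to convert from UTC-5).
Quinn in UTC: 08:45-09:45, 11:45-14:15, 14:30-15:45, 16:30-18:00 (add 7h to convert from UTC-7).
Mei ∩ Luca: 08:45-09:00, 09:30-10:00.
Mei ∩ Luca ∩ Bianca: 09:30-09:45.
Mei ∩ Luca ∩ Bianca ∩ Quinn: 09:30-09:45.
No common window is at least 75 minutes long.

none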